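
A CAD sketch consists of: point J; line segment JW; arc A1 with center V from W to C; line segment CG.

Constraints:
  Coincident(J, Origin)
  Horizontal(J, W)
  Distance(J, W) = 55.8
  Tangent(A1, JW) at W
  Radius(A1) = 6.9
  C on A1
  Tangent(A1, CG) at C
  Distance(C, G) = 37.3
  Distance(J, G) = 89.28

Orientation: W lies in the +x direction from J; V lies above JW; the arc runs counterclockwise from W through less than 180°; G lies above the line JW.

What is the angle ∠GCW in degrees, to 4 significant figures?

152.3°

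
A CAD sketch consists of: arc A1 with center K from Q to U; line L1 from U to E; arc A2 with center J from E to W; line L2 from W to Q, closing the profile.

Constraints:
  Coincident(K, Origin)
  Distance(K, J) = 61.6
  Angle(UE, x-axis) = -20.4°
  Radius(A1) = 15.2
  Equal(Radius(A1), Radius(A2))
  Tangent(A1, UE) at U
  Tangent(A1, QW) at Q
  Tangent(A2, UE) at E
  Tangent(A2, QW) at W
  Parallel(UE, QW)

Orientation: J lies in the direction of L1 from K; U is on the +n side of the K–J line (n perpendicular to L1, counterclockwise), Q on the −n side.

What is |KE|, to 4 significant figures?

63.45

Tangency of A1 to both parallel lines with radius 15.2 puts U and Q at K ± 15.2·n: U = (5.298, 14.25), Q = (-5.298, -14.25). Equal radii place E and W the same way about J: E = J + 15.2·n = (63.03, -7.225), W = J − 15.2·n = (52.44, -35.72). Then |KE| = |E − K| = 63.45.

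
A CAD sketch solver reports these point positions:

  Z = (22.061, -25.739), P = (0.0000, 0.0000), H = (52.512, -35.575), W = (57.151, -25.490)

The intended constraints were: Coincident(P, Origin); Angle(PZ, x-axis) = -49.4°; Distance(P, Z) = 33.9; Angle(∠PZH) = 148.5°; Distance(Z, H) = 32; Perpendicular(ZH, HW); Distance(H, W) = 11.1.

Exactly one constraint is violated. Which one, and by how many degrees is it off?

Perpendicular(ZH, HW) — off by 6.80°.

P = (0.00, 0.00) ✓; PZ at -49.40° ✓; |PZ| = 33.90 ✓; ∠PZH = 148.5° ✓; |ZH| = 32.00 ✓; ∠(ZH, HW) = 83.20° ✗; |HW| = 11.10 ✓.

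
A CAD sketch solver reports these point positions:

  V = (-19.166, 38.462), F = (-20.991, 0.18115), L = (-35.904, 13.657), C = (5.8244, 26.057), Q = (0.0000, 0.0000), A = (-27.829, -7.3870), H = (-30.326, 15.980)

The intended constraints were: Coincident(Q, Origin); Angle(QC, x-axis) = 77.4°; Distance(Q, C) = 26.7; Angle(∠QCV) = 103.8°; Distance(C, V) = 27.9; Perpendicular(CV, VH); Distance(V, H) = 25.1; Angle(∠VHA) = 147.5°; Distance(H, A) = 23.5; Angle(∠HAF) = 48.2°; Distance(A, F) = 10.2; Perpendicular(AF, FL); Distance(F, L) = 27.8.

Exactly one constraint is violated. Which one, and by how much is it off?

Distance(F, L) = 27.8 — off by 7.70.

Q = (0.00, 0.00) ✓; QC at 77.40° ✓; |QC| = 26.70 ✓; ∠QCV = 103.8° ✓; |CV| = 27.90 ✓; ∠(CV, VH) = 90.00° ✓; |VH| = 25.10 ✓; ∠VHA = 147.5° ✓; |HA| = 23.50 ✓; ∠HAF = 48.20° ✓; |AF| = 10.20 ✓; ∠(AF, FL) = 90.00° ✓; |FL| = 20.10 ✗.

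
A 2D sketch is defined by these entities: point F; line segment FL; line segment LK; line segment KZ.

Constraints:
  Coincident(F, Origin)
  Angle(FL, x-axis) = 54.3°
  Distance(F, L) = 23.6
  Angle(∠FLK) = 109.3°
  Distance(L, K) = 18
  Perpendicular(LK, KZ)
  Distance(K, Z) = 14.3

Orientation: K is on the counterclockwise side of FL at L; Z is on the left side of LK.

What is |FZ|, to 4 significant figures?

27.00

F is at the origin; FL runs at 54.3° with length 23.6, so L = 23.6·(cos 54.3°, sin 54.3°) = (13.77, 19.17). ∠FLK = 109.3°, so LK runs at 54.3° + (180° − 109.3°) = 125.0° from the x-axis; with |LK| = 18.0, K = L + 18.0·(cos 125.0°, sin 125.0°) = (3.447, 33.91). LK is perpendicular to KZ; with |KZ| = 14.3 on the left of LK, Z = K + 14.3·(-0.8192, -0.5736) = (-8.267, 25.71). Then |FZ| = |Z − F| = 27.00.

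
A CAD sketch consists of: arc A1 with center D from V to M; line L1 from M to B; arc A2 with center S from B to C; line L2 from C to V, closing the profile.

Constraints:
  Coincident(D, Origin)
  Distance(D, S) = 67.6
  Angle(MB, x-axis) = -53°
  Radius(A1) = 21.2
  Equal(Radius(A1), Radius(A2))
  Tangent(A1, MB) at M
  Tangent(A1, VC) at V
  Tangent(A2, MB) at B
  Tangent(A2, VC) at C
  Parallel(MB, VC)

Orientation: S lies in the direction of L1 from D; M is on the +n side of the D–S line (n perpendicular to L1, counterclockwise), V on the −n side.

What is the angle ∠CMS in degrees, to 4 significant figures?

14.68°

The slot axis is L1's direction at -53.0°, so u = (cos -53.0°, sin -53.0°) = (0.6018, -0.7986) and n = (−sin -53.0°, cos -53.0°) = (0.7986, 0.6018). D is at the origin and S lies 67.6 along u from D, so S = 67.6·u = (40.68, -53.99). Tangency of A1 to both parallel lines with radius 21.2 puts M and V at D ± 21.2·n: M = (16.93, 12.76), V = (-16.93, -12.76). Equal radii place B and C the same way about S: B = S + 21.2·n = (57.61, -41.23), C = S − 21.2·n = (23.75, -66.75). Then cos ∠CMS = MC·MS / (|MC||MS|), giving 14.68°.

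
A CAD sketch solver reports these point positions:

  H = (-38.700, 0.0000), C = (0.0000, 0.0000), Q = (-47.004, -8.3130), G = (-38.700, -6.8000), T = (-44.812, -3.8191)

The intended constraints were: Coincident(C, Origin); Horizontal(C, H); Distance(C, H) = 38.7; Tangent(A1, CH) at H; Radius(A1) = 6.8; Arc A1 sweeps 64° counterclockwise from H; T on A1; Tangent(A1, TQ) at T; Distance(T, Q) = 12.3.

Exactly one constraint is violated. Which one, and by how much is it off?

Distance(T, Q) = 12.3 — off by 7.30.

C = (0.00, 0.00) ✓; C.y = 0.00, H.y = 0.00 ✓; |CH| = 38.70 ✓; ∠(GH, HC) = 90.00° ✓; |GH| = 6.800 ✓; bearing(G→T) − bearing(G→H) = 64.00° ✓; |GT| = 6.800 ✓; ∠(GT, TQ) = 90.00° ✓; |TQ| = 5.000 ✗.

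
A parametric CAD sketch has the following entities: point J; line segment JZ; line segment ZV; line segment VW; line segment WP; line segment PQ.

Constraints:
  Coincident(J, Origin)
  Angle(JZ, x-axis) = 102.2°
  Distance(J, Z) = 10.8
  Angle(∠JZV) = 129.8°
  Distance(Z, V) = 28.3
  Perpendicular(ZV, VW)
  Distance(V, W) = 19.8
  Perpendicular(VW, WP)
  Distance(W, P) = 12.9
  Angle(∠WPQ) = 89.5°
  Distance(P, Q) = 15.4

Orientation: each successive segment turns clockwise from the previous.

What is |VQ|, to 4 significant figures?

13.50

J is at the origin; JZ runs at 102.2° with length 10.8, so Z = (-2.282, 10.56). ∠JZV = 129.8° gives ZV at 52.00° from the x-axis; with |ZV| = 28.3, V = (15.14, 32.86). The perpendicularity gives VW at right angles to ZV, so VW runs at -38.00°; with |VW| = 19.8, W = (30.74, 20.67). The perpendicularity gives WP at right angles to VW, so WP runs at -128.0°; with |WP| = 12.9, P = (22.80, 10.50). ∠WPQ = 89.5° gives PQ at 141.5° from the x-axis; with |PQ| = 15.4, Q = (10.75, 20.09). Then |VQ| = |Q − V| = 13.50.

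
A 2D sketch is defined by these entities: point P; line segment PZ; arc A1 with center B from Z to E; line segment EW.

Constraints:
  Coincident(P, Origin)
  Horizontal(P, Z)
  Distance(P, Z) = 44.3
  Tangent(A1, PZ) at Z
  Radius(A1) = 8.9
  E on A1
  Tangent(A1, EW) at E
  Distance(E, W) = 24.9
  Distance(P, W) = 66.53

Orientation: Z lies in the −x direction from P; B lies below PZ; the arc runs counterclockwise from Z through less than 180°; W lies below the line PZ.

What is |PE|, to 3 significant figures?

53.4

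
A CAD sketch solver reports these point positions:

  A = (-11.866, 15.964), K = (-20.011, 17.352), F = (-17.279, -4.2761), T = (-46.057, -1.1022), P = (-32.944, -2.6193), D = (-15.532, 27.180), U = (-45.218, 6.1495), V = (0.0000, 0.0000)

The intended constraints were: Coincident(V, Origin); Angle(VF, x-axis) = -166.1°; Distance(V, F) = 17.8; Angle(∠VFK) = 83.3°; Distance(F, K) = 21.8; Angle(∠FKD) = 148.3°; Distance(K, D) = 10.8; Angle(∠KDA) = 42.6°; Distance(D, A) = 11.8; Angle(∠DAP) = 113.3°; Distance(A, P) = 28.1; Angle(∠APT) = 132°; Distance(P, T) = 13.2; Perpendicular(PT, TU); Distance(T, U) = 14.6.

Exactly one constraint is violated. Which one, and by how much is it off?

Distance(T, U) = 14.6 — off by 7.30.

V = (0.00, 0.00) ✓; VF at -166.1° ✓; |VF| = 17.80 ✓; ∠VFK = 83.30° ✓; |FK| = 21.80 ✓; ∠FKD = 148.3° ✓; |KD| = 10.80 ✓; ∠KDA = 42.60° ✓; |DA| = 11.80 ✓; ∠DAP = 113.3° ✓; |AP| = 28.10 ✓; ∠APT = 132.0° ✓; |PT| = 13.20 ✓; ∠(PT, TU) = 90.00° ✓; |TU| = 7.300 ✗.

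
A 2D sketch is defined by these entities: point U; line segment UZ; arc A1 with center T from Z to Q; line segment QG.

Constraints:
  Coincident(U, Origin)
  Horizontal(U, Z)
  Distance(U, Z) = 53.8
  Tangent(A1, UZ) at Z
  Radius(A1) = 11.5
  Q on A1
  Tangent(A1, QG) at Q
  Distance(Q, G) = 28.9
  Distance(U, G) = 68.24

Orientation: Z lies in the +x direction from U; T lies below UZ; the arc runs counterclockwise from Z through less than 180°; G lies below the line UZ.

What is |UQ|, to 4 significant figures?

45.78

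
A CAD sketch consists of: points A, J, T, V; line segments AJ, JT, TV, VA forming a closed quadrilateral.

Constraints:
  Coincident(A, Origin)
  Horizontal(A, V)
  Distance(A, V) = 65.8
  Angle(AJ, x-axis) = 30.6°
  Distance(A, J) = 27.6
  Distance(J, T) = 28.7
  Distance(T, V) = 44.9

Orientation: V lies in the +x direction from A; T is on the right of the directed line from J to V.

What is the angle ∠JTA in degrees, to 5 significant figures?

58.705°

A is at the origin; AV is horizontal with |AV| = 65.8 and V in +x, so V = (65.8, 0). AJ runs at 30.6° with |AJ| = 27.6, so J = (23.756, 14.050). T is determined by |JT| = 28.7 and |TV| = 44.9 together: it lies at the intersection of circle(J, 28.7) and circle(V, 44.9). With |JV| = 44.329, the foot of the radical line on JV is 8.7158 from J and the perpendicular offset is √(28.7² − 8.7158²) = 27.345. Taking the right-of-JV solution: T = (23.356, -14.648).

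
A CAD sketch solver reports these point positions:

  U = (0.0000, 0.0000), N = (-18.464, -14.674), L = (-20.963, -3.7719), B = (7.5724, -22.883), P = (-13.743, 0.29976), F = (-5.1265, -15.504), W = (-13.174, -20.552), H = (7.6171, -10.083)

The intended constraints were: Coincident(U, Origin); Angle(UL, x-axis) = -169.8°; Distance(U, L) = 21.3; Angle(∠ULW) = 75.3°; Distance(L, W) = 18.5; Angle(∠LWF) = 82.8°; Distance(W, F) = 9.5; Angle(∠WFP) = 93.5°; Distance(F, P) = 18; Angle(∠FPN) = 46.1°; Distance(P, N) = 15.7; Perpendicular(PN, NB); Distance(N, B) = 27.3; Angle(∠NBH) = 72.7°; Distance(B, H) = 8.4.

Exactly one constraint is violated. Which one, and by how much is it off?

Distance(B, H) = 8.4 — off by 4.40.

U = (0.00, 0.00) ✓; UL at -169.8° ✓; |UL| = 21.30 ✓; ∠ULW = 75.30° ✓; |LW| = 18.50 ✓; ∠LWF = 82.80° ✓; |WF| = 9.500 ✓; ∠WFP = 93.50° ✓; |FP| = 18.00 ✓; ∠FPN = 46.10° ✓; |PN| = 15.70 ✓; ∠(PN, NB) = 90.00° ✓; |NB| = 27.30 ✓; ∠NBH = 72.70° ✓; |BH| = 12.80 ✗.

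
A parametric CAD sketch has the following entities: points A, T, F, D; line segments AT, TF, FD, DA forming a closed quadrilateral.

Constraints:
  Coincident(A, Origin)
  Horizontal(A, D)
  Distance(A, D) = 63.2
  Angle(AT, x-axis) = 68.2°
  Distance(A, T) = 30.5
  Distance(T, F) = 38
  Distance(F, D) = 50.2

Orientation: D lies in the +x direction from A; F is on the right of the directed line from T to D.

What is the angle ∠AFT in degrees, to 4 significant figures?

51.52°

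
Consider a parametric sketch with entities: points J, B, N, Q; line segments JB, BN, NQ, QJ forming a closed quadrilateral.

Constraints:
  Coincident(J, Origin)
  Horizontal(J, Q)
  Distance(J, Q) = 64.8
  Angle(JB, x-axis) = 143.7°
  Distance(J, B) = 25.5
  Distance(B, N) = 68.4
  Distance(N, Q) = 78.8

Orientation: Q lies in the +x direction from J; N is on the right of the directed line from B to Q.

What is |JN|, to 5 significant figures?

49.169

J is at the origin; JQ is horizontal with |JQ| = 64.8 and Q in +x, so Q = (64.8, 0). JB runs at 143.7° with |JB| = 25.5, so B = (-20.551, 15.096). N is determined by |BN| = 68.4 and |NQ| = 78.8 together: it lies at the intersection of circle(B, 68.4) and circle(Q, 78.8). With |BQ| = 86.676, the foot of the radical line on BQ is 34.507 from B and the perpendicular offset is √(68.4² − 34.507²) = 59.058. Taking the right-of-BQ solution: N = (3.1422, -49.069).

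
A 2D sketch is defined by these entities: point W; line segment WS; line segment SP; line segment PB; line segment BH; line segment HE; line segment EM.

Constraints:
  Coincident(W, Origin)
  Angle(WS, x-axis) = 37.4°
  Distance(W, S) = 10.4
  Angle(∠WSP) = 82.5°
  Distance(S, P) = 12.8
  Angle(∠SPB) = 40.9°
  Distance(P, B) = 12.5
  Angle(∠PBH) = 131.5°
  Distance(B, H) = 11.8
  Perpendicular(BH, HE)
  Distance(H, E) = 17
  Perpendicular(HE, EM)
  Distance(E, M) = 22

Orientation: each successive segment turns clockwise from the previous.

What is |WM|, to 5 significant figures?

22.733

BH is perpendicular to HE, so HE runs at 22.300°; with |HE| = 17.0, E = (14.089, 16.699). The perpendicularity gives EM at right angles to HE, so EM runs at -67.700°; with |EM| = 22.0, M = (22.437, -3.6551). Then |WM| = |M − W| = 22.733.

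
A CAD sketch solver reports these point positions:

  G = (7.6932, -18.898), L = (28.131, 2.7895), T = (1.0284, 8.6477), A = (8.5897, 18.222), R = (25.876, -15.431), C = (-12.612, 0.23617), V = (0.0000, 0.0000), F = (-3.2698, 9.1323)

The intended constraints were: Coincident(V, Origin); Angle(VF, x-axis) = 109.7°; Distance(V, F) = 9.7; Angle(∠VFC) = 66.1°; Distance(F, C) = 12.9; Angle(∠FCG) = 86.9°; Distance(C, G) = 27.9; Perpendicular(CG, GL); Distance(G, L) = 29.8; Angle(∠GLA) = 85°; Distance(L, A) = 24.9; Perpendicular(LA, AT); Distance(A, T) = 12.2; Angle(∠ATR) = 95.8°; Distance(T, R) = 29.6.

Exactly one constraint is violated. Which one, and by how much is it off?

Distance(T, R) = 29.6 — off by 5.00.

V = (0.00, 0.00) ✓; VF at 109.7° ✓; |VF| = 9.700 ✓; ∠VFC = 66.10° ✓; |FC| = 12.90 ✓; ∠FCG = 86.90° ✓; |CG| = 27.90 ✓; ∠(CG, GL) = 90.00° ✓; |GL| = 29.80 ✓; ∠GLA = 85.00° ✓; |LA| = 24.90 ✓; ∠(LA, AT) = 90.00° ✓; |AT| = 12.20 ✓; ∠ATR = 95.80° ✓; |TR| = 34.60 ✗.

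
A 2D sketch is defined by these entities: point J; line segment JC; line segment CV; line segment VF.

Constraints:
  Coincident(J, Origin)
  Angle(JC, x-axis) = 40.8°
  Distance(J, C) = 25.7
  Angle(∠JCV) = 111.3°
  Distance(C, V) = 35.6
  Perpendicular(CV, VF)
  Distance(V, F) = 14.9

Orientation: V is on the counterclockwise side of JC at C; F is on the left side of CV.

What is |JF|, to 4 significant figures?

45.84

J is at the origin; JC runs at 40.8° with length 25.7, so C = 25.7·(cos 40.8°, sin 40.8°) = (19.45, 16.79). ∠JCV = 111.3°, so CV runs at 40.8° + (180° − 111.3°) = 109.5° from the x-axis; with |CV| = 35.6, V = C + 35.6·(cos 109.5°, sin 109.5°) = (7.571, 50.35). The perpendicularity gives VF at right angles to CV; with |VF| = 14.9 on the left of CV, F = V + 14.9·(-0.9426, -0.3338) = (-6.474, 45.38). Then |JF| = |F − J| = 45.84.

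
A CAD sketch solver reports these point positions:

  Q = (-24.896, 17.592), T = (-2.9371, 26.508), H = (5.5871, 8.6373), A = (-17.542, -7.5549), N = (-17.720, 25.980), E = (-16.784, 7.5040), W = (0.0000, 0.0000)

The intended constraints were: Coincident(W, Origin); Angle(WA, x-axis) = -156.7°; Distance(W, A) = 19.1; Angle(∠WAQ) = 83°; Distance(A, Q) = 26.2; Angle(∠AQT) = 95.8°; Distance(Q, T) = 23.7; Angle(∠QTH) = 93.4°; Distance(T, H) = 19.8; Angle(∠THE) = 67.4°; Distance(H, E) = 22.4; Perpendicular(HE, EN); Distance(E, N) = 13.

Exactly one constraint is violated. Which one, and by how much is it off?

Distance(E, N) = 13 — off by 5.50.

W = (0.00, 0.00) ✓; WA at -156.7° ✓; |WA| = 19.10 ✓; ∠WAQ = 83.00° ✓; |AQ| = 26.20 ✓; ∠AQT = 95.80° ✓; |QT| = 23.70 ✓; ∠QTH = 93.40° ✓; |TH| = 19.80 ✓; ∠THE = 67.40° ✓; |HE| = 22.40 ✓; ∠(HE, EN) = 90.00° ✓; |EN| = 18.50 ✗.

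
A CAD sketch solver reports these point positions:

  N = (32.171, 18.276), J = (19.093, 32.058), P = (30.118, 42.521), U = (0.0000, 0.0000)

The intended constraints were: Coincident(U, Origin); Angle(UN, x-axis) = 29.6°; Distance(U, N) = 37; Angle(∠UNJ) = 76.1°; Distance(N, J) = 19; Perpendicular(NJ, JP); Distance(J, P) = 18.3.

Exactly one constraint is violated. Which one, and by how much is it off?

Distance(J, P) = 18.3 — off by 3.10.

U = (0.00, 0.00) ✓; UN at 29.60° ✓; |UN| = 37.00 ✓; ∠UNJ = 76.10° ✓; |NJ| = 19.00 ✓; ∠(NJ, JP) = 90.00° ✓; |JP| = 15.20 ✗.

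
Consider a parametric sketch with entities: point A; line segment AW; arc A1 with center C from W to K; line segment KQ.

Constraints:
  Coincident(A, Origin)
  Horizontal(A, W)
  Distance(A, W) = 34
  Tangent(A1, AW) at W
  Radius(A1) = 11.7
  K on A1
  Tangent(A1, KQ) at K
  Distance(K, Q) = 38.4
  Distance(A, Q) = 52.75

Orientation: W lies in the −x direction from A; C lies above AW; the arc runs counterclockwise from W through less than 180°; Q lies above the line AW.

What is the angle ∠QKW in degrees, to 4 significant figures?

137.2°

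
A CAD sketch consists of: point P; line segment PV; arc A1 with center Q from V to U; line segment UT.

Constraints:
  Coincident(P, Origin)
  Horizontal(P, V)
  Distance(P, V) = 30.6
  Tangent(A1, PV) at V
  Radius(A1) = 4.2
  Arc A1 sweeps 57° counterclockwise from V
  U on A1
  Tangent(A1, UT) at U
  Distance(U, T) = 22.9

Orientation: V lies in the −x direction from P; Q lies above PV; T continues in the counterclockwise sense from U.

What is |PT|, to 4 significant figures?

25.68

On A1, V sits at bearing -90° from Q; a 57° counterclockwise sweep puts U at bearing -33°, so U = Q + 4.2·(cos -33°, sin -33°) = (-27.08, 1.913). A1 meets UT tangentially, so QU is at right angles to UT, so UT runs along (−sin -33°, cos -33°); with |UT| = 22.9, T = (-14.61, 21.12). Then |PT| = |T − P| = 25.68.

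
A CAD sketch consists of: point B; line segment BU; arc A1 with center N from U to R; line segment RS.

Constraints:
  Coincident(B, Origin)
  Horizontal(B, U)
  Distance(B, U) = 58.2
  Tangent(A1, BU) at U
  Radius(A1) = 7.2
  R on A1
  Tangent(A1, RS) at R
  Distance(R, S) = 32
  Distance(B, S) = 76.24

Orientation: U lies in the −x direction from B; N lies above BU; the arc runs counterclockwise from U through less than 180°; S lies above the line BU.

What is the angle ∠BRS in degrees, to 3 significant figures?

127°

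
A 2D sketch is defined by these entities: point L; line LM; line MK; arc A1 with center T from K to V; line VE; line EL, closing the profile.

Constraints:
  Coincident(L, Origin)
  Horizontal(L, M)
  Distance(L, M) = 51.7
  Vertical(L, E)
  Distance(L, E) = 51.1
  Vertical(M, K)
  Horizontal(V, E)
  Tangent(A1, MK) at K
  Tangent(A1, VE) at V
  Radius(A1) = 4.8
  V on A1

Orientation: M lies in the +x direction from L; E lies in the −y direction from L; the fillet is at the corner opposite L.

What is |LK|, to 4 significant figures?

69.40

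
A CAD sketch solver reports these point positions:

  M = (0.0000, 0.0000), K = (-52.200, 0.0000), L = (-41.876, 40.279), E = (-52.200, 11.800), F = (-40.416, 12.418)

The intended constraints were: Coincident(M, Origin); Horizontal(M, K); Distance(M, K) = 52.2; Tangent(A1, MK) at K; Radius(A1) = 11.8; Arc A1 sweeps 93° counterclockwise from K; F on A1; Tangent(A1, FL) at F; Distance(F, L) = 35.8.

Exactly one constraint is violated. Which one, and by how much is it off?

Distance(F, L) = 35.8 — off by 7.90.

M = (0.00, 0.00) ✓; M.y = 0.00, K.y = 0.00 ✓; |MK| = 52.20 ✓; ∠(EK, KM) = 90.00° ✓; |EK| = 11.80 ✓; bearing(E→F) − bearing(E→K) = 93.00° ✓; |EF| = 11.80 ✓; ∠(EF, FL) = 90.00° ✓; |FL| = 27.90 ✗.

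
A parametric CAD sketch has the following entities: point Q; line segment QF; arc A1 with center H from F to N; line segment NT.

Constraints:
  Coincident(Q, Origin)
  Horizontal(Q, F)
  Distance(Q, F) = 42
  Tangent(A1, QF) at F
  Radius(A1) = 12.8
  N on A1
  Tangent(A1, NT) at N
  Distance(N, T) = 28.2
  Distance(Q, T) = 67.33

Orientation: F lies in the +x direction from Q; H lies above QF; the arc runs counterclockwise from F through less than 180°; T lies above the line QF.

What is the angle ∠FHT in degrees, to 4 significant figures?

159.7°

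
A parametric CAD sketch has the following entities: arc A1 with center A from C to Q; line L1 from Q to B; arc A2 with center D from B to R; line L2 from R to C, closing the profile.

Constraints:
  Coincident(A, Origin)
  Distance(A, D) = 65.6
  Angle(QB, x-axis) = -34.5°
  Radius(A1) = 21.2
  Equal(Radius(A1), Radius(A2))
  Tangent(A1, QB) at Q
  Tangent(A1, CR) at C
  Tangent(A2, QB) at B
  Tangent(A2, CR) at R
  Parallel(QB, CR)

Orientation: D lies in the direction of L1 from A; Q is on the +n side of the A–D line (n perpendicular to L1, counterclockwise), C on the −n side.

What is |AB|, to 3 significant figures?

68.9

Tangency of A1 to both parallel lines with radius 21.2 puts Q and C at A ± 21.2·n: Q = (12.0, 17.5), C = (-12.0, -17.5). Equal radii place B and R the same way about D: B = D + 21.2·n = (66.1, -19.7), R = D − 21.2·n = (42.1, -54.6). Then |AB| = |B − A| = 68.9.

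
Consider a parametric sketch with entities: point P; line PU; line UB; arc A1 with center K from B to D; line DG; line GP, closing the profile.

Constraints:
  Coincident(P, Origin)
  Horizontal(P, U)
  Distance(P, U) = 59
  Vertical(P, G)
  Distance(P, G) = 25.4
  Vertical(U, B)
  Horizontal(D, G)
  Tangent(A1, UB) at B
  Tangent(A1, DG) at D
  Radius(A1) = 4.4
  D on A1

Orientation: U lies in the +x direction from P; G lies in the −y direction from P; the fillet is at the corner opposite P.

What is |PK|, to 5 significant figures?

58.499

P and G share the same x with |PG| = 25.4 and G on the −y side, so G = (0.0000, -25.400). The virtual corner opposite P is at (59.000, -25.400). Since A1 is tangent to UB there, KB ⟂ UB and the tangent condition forces KD to be normal to DG, with radius 4.4, so the center K sits 4.4 in from both sides at K = (54.600, -21.000). Then |PK| = |K − P| = 58.499.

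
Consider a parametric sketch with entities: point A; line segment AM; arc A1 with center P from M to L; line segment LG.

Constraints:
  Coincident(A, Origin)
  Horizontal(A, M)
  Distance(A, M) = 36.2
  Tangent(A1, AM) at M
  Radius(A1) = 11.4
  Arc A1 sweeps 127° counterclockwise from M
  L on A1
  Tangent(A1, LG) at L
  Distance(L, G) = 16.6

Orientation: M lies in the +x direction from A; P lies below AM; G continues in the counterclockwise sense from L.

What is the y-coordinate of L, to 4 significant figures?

-18.26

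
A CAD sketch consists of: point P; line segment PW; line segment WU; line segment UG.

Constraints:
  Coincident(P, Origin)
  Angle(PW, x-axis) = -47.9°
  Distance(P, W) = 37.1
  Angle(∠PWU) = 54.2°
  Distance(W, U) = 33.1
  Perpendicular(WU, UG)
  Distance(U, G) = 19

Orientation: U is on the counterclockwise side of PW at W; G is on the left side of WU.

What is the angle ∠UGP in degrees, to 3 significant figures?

134°

∠PWU = 54.2°, so WU runs at -47.9° + (180° − 54.2°) = 77.9° from the x-axis; with |WU| = 33.1, U = W + 33.1·(cos 77.9°, sin 77.9°) = (31.8, 4.84). WU is perpendicular to UG; with |UG| = 19.0 on the left of WU, G = U + 19.0·(-0.978, 0.210) = (13.2, 8.82). Then cos ∠UGP = GU·GP / (|GU||GP|), giving 134°.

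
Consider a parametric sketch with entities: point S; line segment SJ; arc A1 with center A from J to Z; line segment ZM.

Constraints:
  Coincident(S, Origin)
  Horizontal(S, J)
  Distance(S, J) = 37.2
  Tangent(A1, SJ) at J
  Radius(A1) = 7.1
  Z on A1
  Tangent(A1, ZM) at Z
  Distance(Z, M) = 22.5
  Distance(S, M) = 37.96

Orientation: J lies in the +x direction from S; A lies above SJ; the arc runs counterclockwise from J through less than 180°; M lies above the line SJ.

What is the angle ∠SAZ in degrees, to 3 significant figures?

145°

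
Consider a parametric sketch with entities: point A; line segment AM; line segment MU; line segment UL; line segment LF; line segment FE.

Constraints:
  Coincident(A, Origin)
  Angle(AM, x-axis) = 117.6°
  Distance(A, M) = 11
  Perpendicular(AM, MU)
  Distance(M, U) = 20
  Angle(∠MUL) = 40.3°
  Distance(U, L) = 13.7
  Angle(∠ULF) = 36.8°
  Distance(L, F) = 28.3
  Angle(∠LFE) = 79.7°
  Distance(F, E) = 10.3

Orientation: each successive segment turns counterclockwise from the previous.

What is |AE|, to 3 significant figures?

36.1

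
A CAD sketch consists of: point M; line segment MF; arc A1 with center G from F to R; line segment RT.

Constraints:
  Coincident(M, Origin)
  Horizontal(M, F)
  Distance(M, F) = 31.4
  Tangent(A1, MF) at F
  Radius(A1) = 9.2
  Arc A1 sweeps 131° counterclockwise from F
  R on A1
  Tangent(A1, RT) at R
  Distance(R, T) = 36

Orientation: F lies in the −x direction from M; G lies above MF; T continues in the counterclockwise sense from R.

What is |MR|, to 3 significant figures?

28.8

M is at the origin; M and F share the same y with |MF| = 31.4 and F on the −x side, so F = (-31.4, 0.00). The tangent condition forces GF to be normal to MF, so G = F + (0, 9.2) = (-31.4, 9.20). On A1, F sits at bearing -90° from G; a 131° counterclockwise sweep puts R at bearing 41°, so R = G + 9.2·(cos 41°, sin 41°) = (-24.5, 15.2). Then |MR| = |R − M| = 28.8.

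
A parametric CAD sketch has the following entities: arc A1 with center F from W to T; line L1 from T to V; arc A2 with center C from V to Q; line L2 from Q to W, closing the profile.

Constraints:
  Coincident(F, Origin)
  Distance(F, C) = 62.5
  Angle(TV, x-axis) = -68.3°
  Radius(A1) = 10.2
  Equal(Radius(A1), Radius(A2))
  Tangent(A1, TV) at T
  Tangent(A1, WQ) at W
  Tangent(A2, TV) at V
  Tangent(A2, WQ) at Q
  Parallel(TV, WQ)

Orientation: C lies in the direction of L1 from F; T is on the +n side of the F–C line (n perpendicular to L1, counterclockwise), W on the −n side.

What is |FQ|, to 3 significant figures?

63.3

The slot axis is L1's direction at -68.3°, so u = (cos -68.3°, sin -68.3°) = (0.370, -0.929) and n = (−sin -68.3°, cos -68.3°) = (0.929, 0.370). F is at the origin and C lies 62.5 along u from F, so C = 62.5·u = (23.1, -58.1). Tangency of A1 to both parallel lines with radius 10.2 puts T and W at F ± 10.2·n: T = (9.48, 3.77), W = (-9.48, -3.77). Equal radii place V and Q the same way about C: V = C + 10.2·n = (32.6, -54.3), Q = C − 10.2·n = (13.6, -61.8). Then |FQ| = |Q − F| = 63.3.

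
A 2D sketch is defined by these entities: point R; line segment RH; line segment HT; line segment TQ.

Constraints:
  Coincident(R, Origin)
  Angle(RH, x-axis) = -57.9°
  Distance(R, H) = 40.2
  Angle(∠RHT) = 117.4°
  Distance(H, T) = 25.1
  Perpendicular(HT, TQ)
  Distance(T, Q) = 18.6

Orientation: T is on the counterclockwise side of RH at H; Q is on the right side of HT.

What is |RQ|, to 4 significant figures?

69.63

∠RHT = 117.4°, so HT runs at -57.9° + (180° − 117.4°) = 4.700° from the x-axis; with |HT| = 25.1, T = H + 25.1·(cos 4.700°, sin 4.700°) = (46.38, -32.00). The perpendicularity gives TQ at right angles to HT; with |TQ| = 18.6 on the right of HT, Q = T + 18.6·(0.08194, -0.9966) = (47.90, -50.54). Then |RQ| = |Q − R| = 69.63.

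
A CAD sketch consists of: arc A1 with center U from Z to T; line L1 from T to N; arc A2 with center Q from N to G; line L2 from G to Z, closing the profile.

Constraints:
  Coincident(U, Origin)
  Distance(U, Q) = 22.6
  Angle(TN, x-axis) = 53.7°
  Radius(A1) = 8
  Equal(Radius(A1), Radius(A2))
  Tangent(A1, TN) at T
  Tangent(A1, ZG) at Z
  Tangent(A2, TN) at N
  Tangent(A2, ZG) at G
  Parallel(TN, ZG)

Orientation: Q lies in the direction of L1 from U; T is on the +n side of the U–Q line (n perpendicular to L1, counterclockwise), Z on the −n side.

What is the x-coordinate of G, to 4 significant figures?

19.83

The slot axis is L1's direction at 53.7°, so u = (cos 53.7°, sin 53.7°) = (0.5920, 0.8059) and n = (−sin 53.7°, cos 53.7°) = (-0.8059, 0.5920). U is at the origin and Q lies 22.6 along u from U, so Q = 22.6·u = (13.38, 18.21). Tangency of A1 to both parallel lines with radius 8.0 puts T and Z at U ± 8.0·n: T = (-6.447, 4.736), Z = (6.447, -4.736). Equal radii place N and G the same way about Q: N = Q + 8.0·n = (6.932, 22.95), G = Q − 8.0·n = (19.83, 13.48). So G.x = 19.83.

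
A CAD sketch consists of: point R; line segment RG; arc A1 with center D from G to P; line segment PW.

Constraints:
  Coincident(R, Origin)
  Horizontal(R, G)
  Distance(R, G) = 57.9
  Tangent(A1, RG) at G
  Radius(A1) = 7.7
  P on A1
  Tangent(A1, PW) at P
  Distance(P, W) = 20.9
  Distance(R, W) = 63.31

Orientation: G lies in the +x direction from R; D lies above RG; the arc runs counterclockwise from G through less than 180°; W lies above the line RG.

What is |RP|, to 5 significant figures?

65.775

Checks: |DP| = 7.700 ✓; ∠(DP, PW) = 90.00° ✓; |PW| = 20.90 ✓; |RW| = 63.31 ✓.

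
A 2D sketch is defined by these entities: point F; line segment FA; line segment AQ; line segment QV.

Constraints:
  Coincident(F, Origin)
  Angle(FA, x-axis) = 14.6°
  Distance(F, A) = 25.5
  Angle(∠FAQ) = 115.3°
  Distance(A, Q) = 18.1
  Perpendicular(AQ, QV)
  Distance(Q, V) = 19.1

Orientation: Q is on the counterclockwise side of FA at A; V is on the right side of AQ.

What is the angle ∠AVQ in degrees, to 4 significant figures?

43.46°

F is at the origin; FA runs at 14.6° with length 25.5, so A = 25.5·(cos 14.6°, sin 14.6°) = (24.68, 6.428). ∠FAQ = 115.3°, so AQ runs at 14.6° + (180° − 115.3°) = 79.30° from the x-axis; with |AQ| = 18.1, Q = A + 18.1·(cos 79.30°, sin 79.30°) = (28.04, 24.21). The perpendicularity gives QV at right angles to AQ; with |QV| = 19.1 on the right of AQ, V = Q + 19.1·(0.9826, -0.1857) = (46.81, 20.67). Then cos ∠AVQ = VA·VQ / (|VA||VQ|), giving 43.46°.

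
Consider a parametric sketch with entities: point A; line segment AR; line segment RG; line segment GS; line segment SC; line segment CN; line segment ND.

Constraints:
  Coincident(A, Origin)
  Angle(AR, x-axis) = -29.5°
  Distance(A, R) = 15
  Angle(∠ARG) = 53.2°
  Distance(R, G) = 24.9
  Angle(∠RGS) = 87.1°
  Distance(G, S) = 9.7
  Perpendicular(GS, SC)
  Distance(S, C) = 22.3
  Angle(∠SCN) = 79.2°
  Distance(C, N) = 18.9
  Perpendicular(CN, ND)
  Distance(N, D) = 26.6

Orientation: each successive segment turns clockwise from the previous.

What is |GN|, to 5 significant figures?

20.748

GS is perpendicular to SC, so SC runs at 20.800°; with |SC| = 22.3, C = (7.6574, -0.40816). ∠SCN = 79.2° gives CN at -80.000° from the x-axis; with |CN| = 18.9, N = (10.939, -19.021). Then |GN| = |N − G| = 20.748.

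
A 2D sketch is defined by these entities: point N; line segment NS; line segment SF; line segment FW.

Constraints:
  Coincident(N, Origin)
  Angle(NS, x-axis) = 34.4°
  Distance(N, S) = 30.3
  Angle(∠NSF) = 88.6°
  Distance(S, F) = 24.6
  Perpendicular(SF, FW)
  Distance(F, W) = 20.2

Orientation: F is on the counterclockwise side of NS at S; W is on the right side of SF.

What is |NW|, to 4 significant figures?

55.84

N is at the origin; NS runs at 34.4° with length 30.3, so S = 30.3·(cos 34.4°, sin 34.4°) = (25.00, 17.12). ∠NSF = 88.6°, so SF runs at 34.4° + (180° − 88.6°) = 125.8° from the x-axis; with |SF| = 24.6, F = S + 24.6·(cos 125.8°, sin 125.8°) = (10.61, 37.07). The perpendicularity gives FW at right angles to SF; with |FW| = 20.2 on the right of SF, W = F + 20.2·(0.8111, 0.5850) = (26.99, 48.89). Then |NW| = |W − N| = 55.84.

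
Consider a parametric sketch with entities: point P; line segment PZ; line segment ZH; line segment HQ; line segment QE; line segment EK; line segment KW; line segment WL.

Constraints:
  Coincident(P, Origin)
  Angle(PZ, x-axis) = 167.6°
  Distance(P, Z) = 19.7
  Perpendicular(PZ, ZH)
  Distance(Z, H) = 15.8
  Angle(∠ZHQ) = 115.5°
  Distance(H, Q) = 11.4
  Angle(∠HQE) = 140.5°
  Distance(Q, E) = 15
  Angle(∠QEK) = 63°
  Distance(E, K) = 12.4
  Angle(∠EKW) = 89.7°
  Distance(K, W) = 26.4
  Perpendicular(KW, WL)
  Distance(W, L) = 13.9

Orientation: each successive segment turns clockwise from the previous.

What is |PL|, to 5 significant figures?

38.115

∠EKW = 89.7° gives KW at 126.30° from the x-axis; with |KW| = 26.4, W = (-16.893, 29.459). KW ⟂ WL, so WL runs at 36.300°; with |WL| = 13.9, L = (-5.6903, 37.688). Then |PL| = |L − P| = 38.115.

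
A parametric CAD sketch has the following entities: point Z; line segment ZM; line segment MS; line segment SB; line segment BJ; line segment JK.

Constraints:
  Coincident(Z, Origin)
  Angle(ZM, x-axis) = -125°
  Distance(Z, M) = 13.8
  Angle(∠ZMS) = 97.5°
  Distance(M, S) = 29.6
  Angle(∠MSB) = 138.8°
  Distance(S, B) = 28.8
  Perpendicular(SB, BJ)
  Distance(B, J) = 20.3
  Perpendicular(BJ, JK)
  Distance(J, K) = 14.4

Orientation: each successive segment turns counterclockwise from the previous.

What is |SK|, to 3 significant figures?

24.9

SB is perpendicular to BJ, so BJ runs at 88.7°; with |BJ| = 20.3, J = (43.2, -11.7). BJ ⟂ JK, so JK runs at 179°; with |JK| = 14.4, K = (28.8, -11.3). Then |SK| = |K − S| = 24.9.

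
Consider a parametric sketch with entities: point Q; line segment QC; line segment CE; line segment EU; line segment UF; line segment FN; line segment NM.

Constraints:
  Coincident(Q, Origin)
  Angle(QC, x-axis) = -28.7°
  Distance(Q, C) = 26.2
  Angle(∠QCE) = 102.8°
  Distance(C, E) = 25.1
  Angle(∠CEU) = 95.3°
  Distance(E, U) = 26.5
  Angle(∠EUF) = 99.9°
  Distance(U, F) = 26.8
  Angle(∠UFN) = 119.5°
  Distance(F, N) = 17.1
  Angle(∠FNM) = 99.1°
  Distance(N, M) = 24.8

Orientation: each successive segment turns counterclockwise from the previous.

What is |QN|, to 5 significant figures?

6.2450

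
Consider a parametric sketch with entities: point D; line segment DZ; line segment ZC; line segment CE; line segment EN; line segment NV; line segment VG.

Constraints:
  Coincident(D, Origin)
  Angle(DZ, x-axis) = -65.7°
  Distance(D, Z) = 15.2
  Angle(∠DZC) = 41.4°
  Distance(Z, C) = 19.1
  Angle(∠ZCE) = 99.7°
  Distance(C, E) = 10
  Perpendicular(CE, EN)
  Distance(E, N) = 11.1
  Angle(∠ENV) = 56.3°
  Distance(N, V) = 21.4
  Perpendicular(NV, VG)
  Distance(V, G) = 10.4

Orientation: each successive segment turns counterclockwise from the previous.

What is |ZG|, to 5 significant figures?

28.278

D is at the origin; DZ runs at -65.7° with length 15.2, so Z = (6.2550, -13.853). ∠DZC = 41.4° gives ZC at 72.900° from the x-axis; with |ZC| = 19.1, C = (11.871, 4.4023). ∠ZCE = 99.7° gives CE at 153.20° from the x-axis; with |CE| = 10.0, E = (2.9453, 8.9111). CE ⟂ EN, so EN runs at -116.80°; with |EN| = 11.1, N = (-2.0594, -0.99661). ∠ENV = 56.3° gives NV at 6.9000° from the x-axis; with |NV| = 21.4, V = (19.186, 1.5743). The perpendicularity gives VG at right angles to NV, so VG runs at 96.900°; with |VG| = 10.4, G = (17.936, 11.899). Then |ZG| = |G − Z| = 28.278.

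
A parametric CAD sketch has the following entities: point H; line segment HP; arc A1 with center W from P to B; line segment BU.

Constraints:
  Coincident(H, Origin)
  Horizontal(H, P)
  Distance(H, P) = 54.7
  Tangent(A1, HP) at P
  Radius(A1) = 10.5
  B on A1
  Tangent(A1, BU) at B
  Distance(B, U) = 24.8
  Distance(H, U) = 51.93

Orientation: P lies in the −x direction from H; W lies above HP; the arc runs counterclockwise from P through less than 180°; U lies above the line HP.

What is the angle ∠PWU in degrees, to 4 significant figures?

147.0°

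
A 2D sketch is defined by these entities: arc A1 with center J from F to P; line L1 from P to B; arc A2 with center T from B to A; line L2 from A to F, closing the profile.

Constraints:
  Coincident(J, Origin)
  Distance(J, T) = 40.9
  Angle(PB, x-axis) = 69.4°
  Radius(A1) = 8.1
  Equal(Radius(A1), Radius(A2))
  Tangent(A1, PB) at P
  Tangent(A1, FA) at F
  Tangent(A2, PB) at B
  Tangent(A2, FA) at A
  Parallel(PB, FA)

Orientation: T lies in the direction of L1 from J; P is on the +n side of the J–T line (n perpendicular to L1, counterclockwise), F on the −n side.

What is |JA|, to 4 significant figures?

41.69

The slot axis is L1's direction at 69.4°, so u = (cos 69.4°, sin 69.4°) = (0.3518, 0.9361) and n = (−sin 69.4°, cos 69.4°) = (-0.9361, 0.3518). J is at the origin and T lies 40.9 along u from J, so T = 40.9·u = (14.39, 38.28). Tangency of A1 to both parallel lines with radius 8.1 puts P and F at J ± 8.1·n: P = (-7.582, 2.850), F = (7.582, -2.850). Equal radii place B and A the same way about T: B = T + 8.1·n = (6.808, 41.13), A = T − 8.1·n = (21.97, 35.43). Then |JA| = |A − J| = 41.69.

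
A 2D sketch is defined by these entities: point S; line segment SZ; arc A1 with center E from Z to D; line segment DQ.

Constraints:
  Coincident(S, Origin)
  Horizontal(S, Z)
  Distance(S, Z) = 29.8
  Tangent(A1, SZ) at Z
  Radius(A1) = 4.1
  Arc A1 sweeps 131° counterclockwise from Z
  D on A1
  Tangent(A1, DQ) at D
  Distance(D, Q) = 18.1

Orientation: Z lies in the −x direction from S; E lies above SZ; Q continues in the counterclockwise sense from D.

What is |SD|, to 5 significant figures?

27.555

Tangency of A1 to SZ means the radius EZ is perpendicular to SZ, so E = Z + (0, 4.1) = (-29.800, 4.1000). On A1, Z sits at bearing -90° from E; a 131° counterclockwise sweep puts D at bearing 41°, so D = E + 4.1·(cos 41°, sin 41°) = (-26.706, 6.7898). Then |SD| = |D − S| = 27.555.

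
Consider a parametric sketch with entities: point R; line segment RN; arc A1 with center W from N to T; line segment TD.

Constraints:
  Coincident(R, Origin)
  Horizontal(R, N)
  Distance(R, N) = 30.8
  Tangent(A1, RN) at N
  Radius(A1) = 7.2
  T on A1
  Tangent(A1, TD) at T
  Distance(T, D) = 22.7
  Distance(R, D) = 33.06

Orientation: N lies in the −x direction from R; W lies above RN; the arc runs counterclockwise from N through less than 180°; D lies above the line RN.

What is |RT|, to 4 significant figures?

24.43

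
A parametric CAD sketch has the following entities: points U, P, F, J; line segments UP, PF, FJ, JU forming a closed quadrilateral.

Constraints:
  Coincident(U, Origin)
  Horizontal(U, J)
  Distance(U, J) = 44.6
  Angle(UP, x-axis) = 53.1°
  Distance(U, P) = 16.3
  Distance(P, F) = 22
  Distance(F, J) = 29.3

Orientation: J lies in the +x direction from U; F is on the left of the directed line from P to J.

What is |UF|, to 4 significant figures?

37.63

U is at the origin; UJ is horizontal with |UJ| = 44.6 and J in +x, so J = (44.6, 0). UP runs at 53.1° with |UP| = 16.3, so P = (9.787, 13.03). F is determined by |PF| = 22.0 and |FJ| = 29.3 together: it lies at the intersection of circle(P, 22.0) and circle(J, 29.3). With |PJ| = 37.17, the foot of the radical line on PJ is 13.55 from P and the perpendicular offset is √(22.0² − 13.55²) = 17.33. Taking the left-of-PJ solution: F = (28.55, 24.52).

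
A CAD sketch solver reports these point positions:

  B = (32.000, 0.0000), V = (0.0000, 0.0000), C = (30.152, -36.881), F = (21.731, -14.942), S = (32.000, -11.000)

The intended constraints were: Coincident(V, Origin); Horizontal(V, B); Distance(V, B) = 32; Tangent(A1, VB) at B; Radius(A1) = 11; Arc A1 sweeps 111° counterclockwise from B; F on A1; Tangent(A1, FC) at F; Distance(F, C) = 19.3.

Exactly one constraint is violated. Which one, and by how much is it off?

Distance(F, C) = 19.3 — off by 4.20.

V = (0.00, 0.00) ✓; V.y = 0.00, B.y = 0.00 ✓; |VB| = 32.00 ✓; ∠(SB, BV) = 90.00° ✓; |SB| = 11.00 ✓; bearing(S→F) − bearing(S→B) = 111.0° ✓; |SF| = 11.00 ✓; ∠(SF, FC) = 90.00° ✓; |FC| = 23.50 ✗.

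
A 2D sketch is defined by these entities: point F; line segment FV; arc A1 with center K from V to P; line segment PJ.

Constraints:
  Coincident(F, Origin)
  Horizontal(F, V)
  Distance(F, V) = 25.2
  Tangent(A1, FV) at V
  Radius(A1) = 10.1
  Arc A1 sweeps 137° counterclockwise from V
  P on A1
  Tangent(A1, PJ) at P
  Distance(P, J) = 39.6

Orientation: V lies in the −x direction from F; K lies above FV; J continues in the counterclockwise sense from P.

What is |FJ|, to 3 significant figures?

64.9

F is at the origin; F and V share the same y with |FV| = 25.2 and V on the −x side, so V = (-25.2, 0.00). The tangent condition forces KV to be normal to FV, so K = V + (0, 10.1) = (-25.2, 10.1). On A1, V sits at bearing -90° from K; a 137° counterclockwise sweep puts P at bearing 47°, so P = K + 10.1·(cos 47°, sin 47°) = (-18.3, 17.5). Since A1 is tangent to PJ there, KP ⟂ PJ, so PJ runs along (−sin 47°, cos 47°); with |PJ| = 39.6, J = (-47.3, 44.5). Then |FJ| = |J − F| = 64.9.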